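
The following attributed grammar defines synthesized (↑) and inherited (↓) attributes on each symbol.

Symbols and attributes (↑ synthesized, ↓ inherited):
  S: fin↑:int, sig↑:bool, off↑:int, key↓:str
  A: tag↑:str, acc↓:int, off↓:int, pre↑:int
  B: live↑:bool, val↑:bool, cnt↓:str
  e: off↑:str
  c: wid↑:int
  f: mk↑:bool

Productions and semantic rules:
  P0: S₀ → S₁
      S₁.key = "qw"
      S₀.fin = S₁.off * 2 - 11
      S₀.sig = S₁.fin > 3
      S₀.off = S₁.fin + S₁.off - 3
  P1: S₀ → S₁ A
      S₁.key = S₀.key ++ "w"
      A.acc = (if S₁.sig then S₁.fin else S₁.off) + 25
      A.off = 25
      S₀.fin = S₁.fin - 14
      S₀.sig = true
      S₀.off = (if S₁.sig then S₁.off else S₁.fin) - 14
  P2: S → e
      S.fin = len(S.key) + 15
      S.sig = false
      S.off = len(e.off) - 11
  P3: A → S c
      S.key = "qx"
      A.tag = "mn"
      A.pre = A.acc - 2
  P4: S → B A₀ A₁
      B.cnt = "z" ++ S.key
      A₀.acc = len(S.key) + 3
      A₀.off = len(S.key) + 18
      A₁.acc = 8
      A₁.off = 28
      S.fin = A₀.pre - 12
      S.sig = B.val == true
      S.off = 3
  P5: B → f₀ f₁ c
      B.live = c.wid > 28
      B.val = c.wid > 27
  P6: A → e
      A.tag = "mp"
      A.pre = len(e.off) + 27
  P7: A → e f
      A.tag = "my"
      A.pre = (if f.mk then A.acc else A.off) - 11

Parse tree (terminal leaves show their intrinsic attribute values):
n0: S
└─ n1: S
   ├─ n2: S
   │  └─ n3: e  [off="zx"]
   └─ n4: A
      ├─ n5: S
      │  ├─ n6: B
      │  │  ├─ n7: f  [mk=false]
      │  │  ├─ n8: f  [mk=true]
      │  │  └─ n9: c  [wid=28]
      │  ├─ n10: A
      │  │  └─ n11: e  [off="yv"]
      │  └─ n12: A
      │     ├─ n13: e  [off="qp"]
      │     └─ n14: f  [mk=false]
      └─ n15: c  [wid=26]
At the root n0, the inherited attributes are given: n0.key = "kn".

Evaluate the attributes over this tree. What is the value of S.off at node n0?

5

1. n0.key = "kn"  [given at root]
2. n1.key = "qw"  ["qw"]
3. n2.key = "qww"  [S₀.key ++ "w"]
4. n3.off = "zx"  [terminal]
5. n2.fin = 18  [len(S.key) + 15]
6. n2.sig = false  [false]
7. n2.off = -9  [len(e.off) - 11]
8. n4.acc = 16  [(if S₁.sig then S₁.fin else S₁.off) + 25]
9. n4.off = 25  [25]
10. n5.key = "qx"  ["qx"]
11. n6.cnt = "zqx"  ["z" ++ S.key]
12. n7.mk = false  [terminal]
13. n8.mk = true  [terminal]
14. n9.wid = 28  [terminal]
15. n6.live = false  [c.wid > 28]
16. n6.val = true  [c.wid > 27]
17. n10.acc = 5  [len(S.key) + 3]
18. n10.off = 20  [len(S.key) + 18]
19. n11.off = "yv"  [terminal]
20. n10.tag = "mp"  ["mp"]
21. n10.pre = 29  [len(e.off) + 27]
22. n12.acc = 8  [8]
23. n12.off = 28  [28]
24. n13.off = "qp"  [terminal]
25. n14.mk = false  [terminal]
26. n12.tag = "my"  ["my"]
27. n12.pre = 17  [(if f.mk then A.acc else A.off) - 11]
28. n5.fin = 17  [A₀.pre - 12]
29. n5.sig = true  [B.val == true]
30. n5.off = 3  [3]
31. n15.wid = 26  [terminal]
32. n4.tag = "mn"  ["mn"]
33. n4.pre = 14  [A.acc - 2]
34. n1.fin = 4  [S₁.fin - 14]
35. n1.sig = true  [true]
36. n1.off = 4  [(if S₁.sig then S₁.off else S₁.fin) - 14]
37. n0.fin = -3  [S₁.off * 2 - 11]
38. n0.sig = true  [S₁.fin > 3]
39. n0.off = 5  [S₁.fin + S₁.off - 3]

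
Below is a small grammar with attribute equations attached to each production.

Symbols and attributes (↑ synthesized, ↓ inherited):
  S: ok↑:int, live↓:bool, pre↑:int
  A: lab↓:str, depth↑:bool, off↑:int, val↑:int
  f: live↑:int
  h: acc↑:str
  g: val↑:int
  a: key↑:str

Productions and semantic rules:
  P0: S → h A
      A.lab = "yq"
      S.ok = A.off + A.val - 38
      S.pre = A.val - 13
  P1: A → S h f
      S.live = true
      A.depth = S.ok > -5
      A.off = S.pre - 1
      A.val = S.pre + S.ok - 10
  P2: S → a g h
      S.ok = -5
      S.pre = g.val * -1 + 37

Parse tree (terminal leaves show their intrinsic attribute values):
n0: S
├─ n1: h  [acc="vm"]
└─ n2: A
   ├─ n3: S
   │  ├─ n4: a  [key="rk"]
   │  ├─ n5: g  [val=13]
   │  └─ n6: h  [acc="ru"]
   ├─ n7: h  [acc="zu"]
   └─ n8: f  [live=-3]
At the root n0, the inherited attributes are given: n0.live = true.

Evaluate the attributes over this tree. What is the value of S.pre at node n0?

1. n0.live = true  [given at root]
2. n1.acc = "vm"  [terminal]
3. n2.lab = "yq"  ["yq"]
4. n3.live = true  [true]
5. n4.key = "rk"  [terminal]
6. n5.val = 13  [terminal]
7. n6.acc = "ru"  [terminal]
8. n3.ok = -5  [-5]
9. n3.pre = 24  [g.val * -1 + 37]
10. n7.acc = "zu"  [terminal]
11. n8.live = -3  [terminal]
12. n2.depth = false  [S.ok > -5]
13. n2.off = 23  [S.pre - 1]
14. n2.val = 9  [S.pre + S.ok - 10]
15. n0.ok = -6  [A.off + A.val - 38]
16. n0.pre = -4  [A.val - 13]

-4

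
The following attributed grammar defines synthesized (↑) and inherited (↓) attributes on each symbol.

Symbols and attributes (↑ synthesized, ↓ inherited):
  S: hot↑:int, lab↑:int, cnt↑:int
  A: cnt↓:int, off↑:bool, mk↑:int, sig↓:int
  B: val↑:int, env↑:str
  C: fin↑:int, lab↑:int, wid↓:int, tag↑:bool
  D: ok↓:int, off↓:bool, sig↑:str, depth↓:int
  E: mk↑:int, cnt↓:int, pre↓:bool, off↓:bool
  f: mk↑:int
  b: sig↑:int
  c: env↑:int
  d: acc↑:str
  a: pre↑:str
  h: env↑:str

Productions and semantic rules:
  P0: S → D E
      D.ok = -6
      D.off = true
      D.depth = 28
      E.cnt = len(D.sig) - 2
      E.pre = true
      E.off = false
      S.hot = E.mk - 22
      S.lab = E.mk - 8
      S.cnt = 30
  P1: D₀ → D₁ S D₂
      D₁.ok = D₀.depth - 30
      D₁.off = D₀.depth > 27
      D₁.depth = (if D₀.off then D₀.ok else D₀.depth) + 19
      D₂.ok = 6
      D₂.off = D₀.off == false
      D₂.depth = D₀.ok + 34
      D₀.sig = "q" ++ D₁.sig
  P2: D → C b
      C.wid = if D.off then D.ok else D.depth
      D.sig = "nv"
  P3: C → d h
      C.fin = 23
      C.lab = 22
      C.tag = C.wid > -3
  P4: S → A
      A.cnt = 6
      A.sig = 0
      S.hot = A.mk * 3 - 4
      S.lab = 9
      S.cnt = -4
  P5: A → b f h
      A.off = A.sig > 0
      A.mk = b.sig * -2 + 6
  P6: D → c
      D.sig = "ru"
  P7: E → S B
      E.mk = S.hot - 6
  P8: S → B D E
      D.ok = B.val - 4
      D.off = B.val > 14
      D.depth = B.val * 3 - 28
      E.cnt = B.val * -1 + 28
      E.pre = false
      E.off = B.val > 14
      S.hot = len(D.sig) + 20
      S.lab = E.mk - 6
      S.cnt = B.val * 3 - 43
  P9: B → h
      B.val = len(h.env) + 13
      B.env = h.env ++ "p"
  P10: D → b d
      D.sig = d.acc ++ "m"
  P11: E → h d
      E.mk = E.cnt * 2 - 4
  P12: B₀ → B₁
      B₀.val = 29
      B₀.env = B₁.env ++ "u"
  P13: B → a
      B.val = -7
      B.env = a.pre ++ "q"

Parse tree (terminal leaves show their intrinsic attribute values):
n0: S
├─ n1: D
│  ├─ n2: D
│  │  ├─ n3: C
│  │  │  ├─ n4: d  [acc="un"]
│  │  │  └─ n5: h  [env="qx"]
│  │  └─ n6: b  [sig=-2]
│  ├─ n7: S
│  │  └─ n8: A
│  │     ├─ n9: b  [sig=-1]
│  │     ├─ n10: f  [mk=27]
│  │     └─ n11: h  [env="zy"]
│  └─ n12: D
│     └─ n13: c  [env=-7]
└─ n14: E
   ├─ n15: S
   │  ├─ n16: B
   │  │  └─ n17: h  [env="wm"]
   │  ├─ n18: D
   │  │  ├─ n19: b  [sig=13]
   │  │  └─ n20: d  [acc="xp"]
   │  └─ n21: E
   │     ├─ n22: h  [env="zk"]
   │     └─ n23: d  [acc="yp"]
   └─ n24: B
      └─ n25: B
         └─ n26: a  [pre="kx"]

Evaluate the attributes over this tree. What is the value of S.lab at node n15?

1. n1.ok = -6  [-6]
2. n1.off = true  [true]
3. n1.depth = 28  [28]
4. n2.ok = -2  [D₀.depth - 30]
5. n2.off = true  [D₀.depth > 27]
6. n2.depth = 13  [(if D₀.off then D₀.ok else D₀.depth) + 19]
7. n3.wid = -2  [if D.off then D.ok else D.depth]
8. n4.acc = "un"  [terminal]
9. n5.env = "qx"  [terminal]
10. n3.fin = 23  [23]
11. n3.lab = 22  [22]
12. n3.tag = true  [C.wid > -3]
13. n6.sig = -2  [terminal]
14. n2.sig = "nv"  ["nv"]
15. n8.cnt = 6  [6]
16. n8.sig = 0  [0]
17. n9.sig = -1  [terminal]
18. n10.mk = 27  [terminal]
19. n11.env = "zy"  [terminal]
20. n8.off = false  [A.sig > 0]
21. n8.mk = 8  [b.sig * -2 + 6]
22. n7.hot = 20  [A.mk * 3 - 4]
23. n7.lab = 9  [9]
24. n7.cnt = -4  [-4]
25. n12.ok = 6  [6]
26. n12.off = false  [D₀.off == false]
27. n12.depth = 28  [D₀.ok + 34]
28. n13.env = -7  [terminal]
29. n12.sig = "ru"  ["ru"]
30. n1.sig = "qnv"  ["q" ++ D₁.sig]
31. n14.cnt = 1  [len(D.sig) - 2]
32. n14.pre = true  [true]
33. n14.off = false  [false]
34. n17.env = "wm"  [terminal]
35. n16.val = 15  [len(h.env) + 13]
36. n16.env = "wmp"  [h.env ++ "p"]
37. n18.ok = 11  [B.val - 4]
38. n18.off = true  [B.val > 14]
39. n18.depth = 17  [B.val * 3 - 28]
40. n19.sig = 13  [terminal]
41. n20.acc = "xp"  [terminal]
42. n18.sig = "xpm"  [d.acc ++ "m"]
43. n21.cnt = 13  [B.val * -1 + 28]
44. n21.pre = false  [false]
45. n21.off = true  [B.val > 14]
46. n22.env = "zk"  [terminal]
47. n23.acc = "yp"  [terminal]
48. n21.mk = 22  [E.cnt * 2 - 4]
49. n15.hot = 23  [len(D.sig) + 20]
50. n15.lab = 16  [E.mk - 6]
51. n15.cnt = 2  [B.val * 3 - 43]
52. n26.pre = "kx"  [terminal]
53. n25.val = -7  [-7]
54. n25.env = "kxq"  [a.pre ++ "q"]
55. n24.val = 29  [29]
56. n24.env = "kxqu"  [B₁.env ++ "u"]
57. n14.mk = 17  [S.hot - 6]
58. n0.hot = -5  [E.mk - 22]
59. n0.lab = 9  [E.mk - 8]
60. n0.cnt = 30  [30]

16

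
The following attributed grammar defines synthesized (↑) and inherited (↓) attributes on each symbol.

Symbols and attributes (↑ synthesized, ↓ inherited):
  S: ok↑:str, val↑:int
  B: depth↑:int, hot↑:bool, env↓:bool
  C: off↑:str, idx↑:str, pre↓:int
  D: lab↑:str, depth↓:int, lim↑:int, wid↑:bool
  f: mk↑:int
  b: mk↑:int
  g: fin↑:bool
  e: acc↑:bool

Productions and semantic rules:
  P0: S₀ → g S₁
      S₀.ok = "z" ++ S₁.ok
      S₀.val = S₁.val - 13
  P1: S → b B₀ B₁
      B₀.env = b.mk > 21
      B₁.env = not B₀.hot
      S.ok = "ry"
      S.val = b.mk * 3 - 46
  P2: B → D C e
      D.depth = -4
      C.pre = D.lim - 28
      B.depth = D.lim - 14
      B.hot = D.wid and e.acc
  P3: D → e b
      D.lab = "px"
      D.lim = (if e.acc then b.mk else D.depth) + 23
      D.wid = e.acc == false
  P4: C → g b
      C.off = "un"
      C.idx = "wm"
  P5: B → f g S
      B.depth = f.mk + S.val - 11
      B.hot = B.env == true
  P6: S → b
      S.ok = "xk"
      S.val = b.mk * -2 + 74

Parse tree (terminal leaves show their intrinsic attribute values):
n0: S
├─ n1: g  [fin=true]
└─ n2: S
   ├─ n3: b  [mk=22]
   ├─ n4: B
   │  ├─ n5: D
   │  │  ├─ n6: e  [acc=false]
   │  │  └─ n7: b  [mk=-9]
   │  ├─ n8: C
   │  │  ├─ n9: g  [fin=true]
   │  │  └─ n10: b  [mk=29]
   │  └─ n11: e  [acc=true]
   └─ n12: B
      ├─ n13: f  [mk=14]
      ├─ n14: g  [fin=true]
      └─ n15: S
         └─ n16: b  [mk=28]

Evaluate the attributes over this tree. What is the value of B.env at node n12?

false

1. n1.fin = true  [terminal]
2. n3.mk = 22  [terminal]
3. n4.env = true  [b.mk > 21]
4. n5.depth = -4  [-4]
5. n6.acc = false  [terminal]
6. n7.mk = -9  [terminal]
7. n5.lab = "px"  ["px"]
8. n5.lim = 19  [(if e.acc then b.mk else D.depth) + 23]
9. n5.wid = true  [e.acc == false]
10. n8.pre = -9  [D.lim - 28]
11. n9.fin = true  [terminal]
12. n10.mk = 29  [terminal]
13. n8.off = "un"  ["un"]
14. n8.idx = "wm"  ["wm"]
15. n11.acc = true  [terminal]
16. n4.depth = 5  [D.lim - 14]
17. n4.hot = true  [D.wid and e.acc]
18. n12.env = false  [not B₀.hot]
19. n13.mk = 14  [terminal]
20. n14.fin = true  [terminal]
21. n16.mk = 28  [terminal]
22. n15.ok = "xk"  ["xk"]
23. n15.val = 18  [b.mk * -2 + 74]
24. n12.depth = 21  [f.mk + S.val - 11]
25. n12.hot = false  [B.env == true]
26. n2.ok = "ry"  ["ry"]
27. n2.val = 20  [b.mk * 3 - 46]
28. n0.ok = "zry"  ["z" ++ S₁.ok]
29. n0.val = 7  [S₁.val - 13]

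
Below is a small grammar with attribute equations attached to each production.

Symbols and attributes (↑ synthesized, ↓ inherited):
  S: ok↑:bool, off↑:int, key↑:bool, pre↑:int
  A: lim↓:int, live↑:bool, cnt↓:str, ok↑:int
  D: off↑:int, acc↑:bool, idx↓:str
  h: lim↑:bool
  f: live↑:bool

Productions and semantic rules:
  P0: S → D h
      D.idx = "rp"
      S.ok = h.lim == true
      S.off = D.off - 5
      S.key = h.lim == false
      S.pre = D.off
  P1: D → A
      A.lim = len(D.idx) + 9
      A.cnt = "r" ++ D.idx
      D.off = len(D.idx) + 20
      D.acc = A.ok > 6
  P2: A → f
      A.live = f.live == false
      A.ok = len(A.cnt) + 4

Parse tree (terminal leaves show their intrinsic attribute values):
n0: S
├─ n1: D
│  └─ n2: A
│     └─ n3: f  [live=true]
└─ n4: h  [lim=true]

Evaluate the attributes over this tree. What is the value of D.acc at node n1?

1. n1.idx = "rp"  ["rp"]
2. n2.lim = 11  [len(D.idx) + 9]
3. n2.cnt = "rrp"  ["r" ++ D.idx]
4. n3.live = true  [terminal]
5. n2.live = false  [f.live == false]
6. n2.ok = 7  [len(A.cnt) + 4]
7. n1.off = 22  [len(D.idx) + 20]
8. n1.acc = true  [A.ok > 6]
9. n4.lim = true  [terminal]
10. n0.ok = true  [h.lim == true]
11. n0.off = 17  [D.off - 5]
12. n0.key = false  [h.lim == false]
13. n0.pre = 22  [D.off]

true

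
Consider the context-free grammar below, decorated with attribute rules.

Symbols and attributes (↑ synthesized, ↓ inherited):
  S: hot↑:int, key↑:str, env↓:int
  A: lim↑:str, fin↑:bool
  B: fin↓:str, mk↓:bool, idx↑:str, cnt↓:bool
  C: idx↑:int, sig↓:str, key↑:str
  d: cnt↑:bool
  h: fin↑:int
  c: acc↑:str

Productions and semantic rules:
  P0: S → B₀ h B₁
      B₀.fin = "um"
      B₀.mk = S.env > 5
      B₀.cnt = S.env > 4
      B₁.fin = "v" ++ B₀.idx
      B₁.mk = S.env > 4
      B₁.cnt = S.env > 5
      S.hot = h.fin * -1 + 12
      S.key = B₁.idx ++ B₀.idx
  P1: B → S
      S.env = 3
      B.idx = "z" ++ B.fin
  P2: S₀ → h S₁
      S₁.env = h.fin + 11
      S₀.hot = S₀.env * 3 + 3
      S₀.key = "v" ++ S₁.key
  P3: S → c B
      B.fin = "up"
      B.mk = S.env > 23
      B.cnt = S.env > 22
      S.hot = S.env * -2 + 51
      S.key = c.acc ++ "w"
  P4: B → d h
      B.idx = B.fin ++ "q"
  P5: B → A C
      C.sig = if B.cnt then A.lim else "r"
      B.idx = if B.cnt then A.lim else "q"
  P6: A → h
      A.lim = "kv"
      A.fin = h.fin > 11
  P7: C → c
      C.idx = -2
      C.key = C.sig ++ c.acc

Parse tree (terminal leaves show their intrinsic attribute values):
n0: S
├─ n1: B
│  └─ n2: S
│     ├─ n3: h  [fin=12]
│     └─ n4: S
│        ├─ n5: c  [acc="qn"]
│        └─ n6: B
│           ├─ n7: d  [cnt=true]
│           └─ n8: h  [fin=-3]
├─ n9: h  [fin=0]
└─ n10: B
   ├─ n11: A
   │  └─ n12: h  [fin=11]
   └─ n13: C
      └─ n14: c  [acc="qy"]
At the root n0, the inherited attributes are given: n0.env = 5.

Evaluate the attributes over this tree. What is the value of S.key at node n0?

1. n0.env = 5  [given at root]
2. n1.fin = "um"  ["um"]
3. n1.mk = false  [S.env > 5]
4. n1.cnt = true  [S.env > 4]
5. n2.env = 3  [3]
6. n3.fin = 12  [terminal]
7. n4.env = 23  [h.fin + 11]
8. n5.acc = "qn"  [terminal]
9. n6.fin = "up"  ["up"]
10. n6.mk = false  [S.env > 23]
11. n6.cnt = true  [S.env > 22]
12. n7.cnt = true  [terminal]
13. n8.fin = -3  [terminal]
14. n6.idx = "upq"  [B.fin ++ "q"]
15. n4.hot = 5  [S.env * -2 + 51]
16. n4.key = "qnw"  [c.acc ++ "w"]
17. n2.hot = 12  [S₀.env * 3 + 3]
18. n2.key = "vqnw"  ["v" ++ S₁.key]
19. n1.idx = "zum"  ["z" ++ B.fin]
20. n9.fin = 0  [terminal]
21. n10.fin = "vzum"  ["v" ++ B₀.idx]
22. n10.mk = true  [S.env > 4]
23. n10.cnt = false  [S.env > 5]
24. n12.fin = 11  [terminal]
25. n11.lim = "kv"  ["kv"]
26. n11.fin = false  [h.fin > 11]
27. n13.sig = "r"  [if B.cnt then A.lim else "r"]
28. n14.acc = "qy"  [terminal]
29. n13.idx = -2  [-2]
30. n13.key = "rqy"  [C.sig ++ c.acc]
31. n10.idx = "q"  [if B.cnt then A.lim else "q"]
32. n0.hot = 12  [h.fin * -1 + 12]
33. n0.key = "qzum"  [B₁.idx ++ B₀.idx]

"qzum"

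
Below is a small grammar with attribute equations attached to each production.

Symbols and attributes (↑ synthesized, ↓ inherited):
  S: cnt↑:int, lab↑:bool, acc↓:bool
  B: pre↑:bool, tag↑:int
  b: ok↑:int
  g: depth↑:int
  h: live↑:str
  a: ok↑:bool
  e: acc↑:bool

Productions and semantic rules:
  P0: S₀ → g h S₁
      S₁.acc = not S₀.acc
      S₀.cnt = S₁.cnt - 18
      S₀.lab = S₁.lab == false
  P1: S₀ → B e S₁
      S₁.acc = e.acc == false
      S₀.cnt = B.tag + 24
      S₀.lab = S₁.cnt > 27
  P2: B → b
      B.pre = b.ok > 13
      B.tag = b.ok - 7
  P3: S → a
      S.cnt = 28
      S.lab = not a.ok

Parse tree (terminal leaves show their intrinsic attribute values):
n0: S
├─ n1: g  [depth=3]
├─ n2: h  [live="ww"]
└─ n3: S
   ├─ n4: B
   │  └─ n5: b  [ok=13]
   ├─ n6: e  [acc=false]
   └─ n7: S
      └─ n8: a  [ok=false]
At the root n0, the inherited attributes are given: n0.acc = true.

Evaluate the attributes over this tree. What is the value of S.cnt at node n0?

1. n0.acc = true  [given at root]
2. n1.depth = 3  [terminal]
3. n2.live = "ww"  [terminal]
4. n3.acc = false  [not S₀.acc]
5. n5.ok = 13  [terminal]
6. n4.pre = false  [b.ok > 13]
7. n4.tag = 6  [b.ok - 7]
8. n6.acc = false  [terminal]
9. n7.acc = true  [e.acc == false]
10. n8.ok = false  [terminal]
11. n7.cnt = 28  [28]
12. n7.lab = true  [not a.ok]
13. n3.cnt = 30  [B.tag + 24]
14. n3.lab = true  [S₁.cnt > 27]
15. n0.cnt = 12  [S₁.cnt - 18]
16. n0.lab = false  [S₁.lab == false]

12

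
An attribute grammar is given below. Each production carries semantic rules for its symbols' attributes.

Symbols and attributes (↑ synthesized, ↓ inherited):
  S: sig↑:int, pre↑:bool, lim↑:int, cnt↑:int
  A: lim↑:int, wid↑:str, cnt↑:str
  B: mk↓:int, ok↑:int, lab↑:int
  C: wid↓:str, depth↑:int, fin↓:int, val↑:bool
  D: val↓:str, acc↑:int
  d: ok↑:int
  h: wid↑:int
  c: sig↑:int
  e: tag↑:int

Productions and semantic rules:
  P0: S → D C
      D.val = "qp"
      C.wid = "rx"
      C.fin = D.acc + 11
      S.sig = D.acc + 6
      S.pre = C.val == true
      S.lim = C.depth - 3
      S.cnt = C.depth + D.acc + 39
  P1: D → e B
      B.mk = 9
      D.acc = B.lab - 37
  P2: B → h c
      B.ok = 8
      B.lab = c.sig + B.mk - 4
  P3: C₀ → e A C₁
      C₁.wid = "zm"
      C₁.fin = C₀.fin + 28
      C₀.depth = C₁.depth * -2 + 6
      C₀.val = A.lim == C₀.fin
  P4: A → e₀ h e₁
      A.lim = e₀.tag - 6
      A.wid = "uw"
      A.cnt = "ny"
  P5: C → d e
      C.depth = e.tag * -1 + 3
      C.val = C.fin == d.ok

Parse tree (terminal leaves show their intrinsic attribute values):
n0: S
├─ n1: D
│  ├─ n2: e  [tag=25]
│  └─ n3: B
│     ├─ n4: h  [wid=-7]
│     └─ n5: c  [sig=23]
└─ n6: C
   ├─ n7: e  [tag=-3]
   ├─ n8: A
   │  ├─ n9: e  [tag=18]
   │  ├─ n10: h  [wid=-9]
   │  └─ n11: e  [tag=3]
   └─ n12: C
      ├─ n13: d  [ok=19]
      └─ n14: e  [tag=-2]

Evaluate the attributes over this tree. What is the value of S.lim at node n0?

1. n1.val = "qp"  ["qp"]
2. n2.tag = 25  [terminal]
3. n3.mk = 9  [9]
4. n4.wid = -7  [terminal]
5. n5.sig = 23  [terminal]
6. n3.ok = 8  [8]
7. n3.lab = 28  [c.sig + B.mk - 4]
8. n1.acc = -9  [B.lab - 37]
9. n6.wid = "rx"  ["rx"]
10. n6.fin = 2  [D.acc + 11]
11. n7.tag = -3  [terminal]
12. n9.tag = 18  [terminal]
13. n10.wid = -9  [terminal]
14. n11.tag = 3  [terminal]
15. n8.lim = 12  [e₀.tag - 6]
16. n8.wid = "uw"  ["uw"]
17. n8.cnt = "ny"  ["ny"]
18. n12.wid = "zm"  ["zm"]
19. n12.fin = 30  [C₀.fin + 28]
20. n13.ok = 19  [terminal]
21. n14.tag = -2  [terminal]
22. n12.depth = 5  [e.tag * -1 + 3]
23. n12.val = false  [C.fin == d.ok]
24. n6.depth = -4  [C₁.depth * -2 + 6]
25. n6.val = false  [A.lim == C₀.fin]
26. n0.sig = -3  [D.acc + 6]
27. n0.pre = false  [C.val == true]
28. n0.lim = -7  [C.depth - 3]
29. n0.cnt = 26  [C.depth + D.acc + 39]

-7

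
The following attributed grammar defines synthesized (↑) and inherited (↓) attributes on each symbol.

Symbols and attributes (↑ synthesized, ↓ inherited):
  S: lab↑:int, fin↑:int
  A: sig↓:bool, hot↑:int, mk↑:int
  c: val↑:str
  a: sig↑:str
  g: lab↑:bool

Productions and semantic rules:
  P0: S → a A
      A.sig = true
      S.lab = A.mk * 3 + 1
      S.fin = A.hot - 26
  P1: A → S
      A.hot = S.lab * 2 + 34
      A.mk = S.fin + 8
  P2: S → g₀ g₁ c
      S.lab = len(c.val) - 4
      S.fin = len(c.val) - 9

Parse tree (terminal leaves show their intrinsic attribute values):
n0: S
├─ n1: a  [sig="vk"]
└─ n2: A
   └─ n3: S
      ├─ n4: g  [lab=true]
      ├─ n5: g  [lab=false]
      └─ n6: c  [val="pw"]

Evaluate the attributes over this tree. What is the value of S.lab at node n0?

1. n1.sig = "vk"  [terminal]
2. n2.sig = true  [true]
3. n4.lab = true  [terminal]
4. n5.lab = false  [terminal]
5. n6.val = "pw"  [terminal]
6. n3.lab = -2  [len(c.val) - 4]
7. n3.fin = -7  [len(c.val) - 9]
8. n2.hot = 30  [S.lab * 2 + 34]
9. n2.mk = 1  [S.fin + 8]
10. n0.lab = 4  [A.mk * 3 + 1]
11. n0.fin = 4  [A.hot - 26]

4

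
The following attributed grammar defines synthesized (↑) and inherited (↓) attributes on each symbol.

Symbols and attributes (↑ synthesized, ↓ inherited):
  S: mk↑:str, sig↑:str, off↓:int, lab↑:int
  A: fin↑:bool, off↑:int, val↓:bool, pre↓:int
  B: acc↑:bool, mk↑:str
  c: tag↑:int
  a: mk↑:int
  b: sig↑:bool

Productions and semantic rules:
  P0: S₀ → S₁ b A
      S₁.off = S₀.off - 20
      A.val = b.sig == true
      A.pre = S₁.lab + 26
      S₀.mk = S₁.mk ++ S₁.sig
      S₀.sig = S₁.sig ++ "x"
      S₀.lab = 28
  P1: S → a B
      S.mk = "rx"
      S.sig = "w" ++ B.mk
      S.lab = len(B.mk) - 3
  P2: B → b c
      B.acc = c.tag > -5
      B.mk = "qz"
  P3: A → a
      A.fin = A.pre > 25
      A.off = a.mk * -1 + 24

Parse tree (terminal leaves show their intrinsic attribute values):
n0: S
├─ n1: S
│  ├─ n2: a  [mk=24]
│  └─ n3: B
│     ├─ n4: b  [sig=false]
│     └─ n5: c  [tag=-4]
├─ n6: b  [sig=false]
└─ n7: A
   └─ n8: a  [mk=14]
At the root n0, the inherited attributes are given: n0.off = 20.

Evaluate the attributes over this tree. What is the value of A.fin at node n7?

false

1. n0.off = 20  [given at root]
2. n1.off = 0  [S₀.off - 20]
3. n2.mk = 24  [terminal]
4. n4.sig = false  [terminal]
5. n5.tag = -4  [terminal]
6. n3.acc = true  [c.tag > -5]
7. n3.mk = "qz"  ["qz"]
8. n1.mk = "rx"  ["rx"]
9. n1.sig = "wqz"  ["w" ++ B.mk]
10. n1.lab = -1  [len(B.mk) - 3]
11. n6.sig = false  [terminal]
12. n7.val = false  [b.sig == true]
13. n7.pre = 25  [S₁.lab + 26]
14. n8.mk = 14  [terminal]
15. n7.fin = false  [A.pre > 25]
16. n7.off = 10  [a.mk * -1 + 24]
17. n0.mk = "rxwqz"  [S₁.mk ++ S₁.sig]
18. n0.sig = "wqzx"  [S₁.sig ++ "x"]
19. n0.lab = 28  [28]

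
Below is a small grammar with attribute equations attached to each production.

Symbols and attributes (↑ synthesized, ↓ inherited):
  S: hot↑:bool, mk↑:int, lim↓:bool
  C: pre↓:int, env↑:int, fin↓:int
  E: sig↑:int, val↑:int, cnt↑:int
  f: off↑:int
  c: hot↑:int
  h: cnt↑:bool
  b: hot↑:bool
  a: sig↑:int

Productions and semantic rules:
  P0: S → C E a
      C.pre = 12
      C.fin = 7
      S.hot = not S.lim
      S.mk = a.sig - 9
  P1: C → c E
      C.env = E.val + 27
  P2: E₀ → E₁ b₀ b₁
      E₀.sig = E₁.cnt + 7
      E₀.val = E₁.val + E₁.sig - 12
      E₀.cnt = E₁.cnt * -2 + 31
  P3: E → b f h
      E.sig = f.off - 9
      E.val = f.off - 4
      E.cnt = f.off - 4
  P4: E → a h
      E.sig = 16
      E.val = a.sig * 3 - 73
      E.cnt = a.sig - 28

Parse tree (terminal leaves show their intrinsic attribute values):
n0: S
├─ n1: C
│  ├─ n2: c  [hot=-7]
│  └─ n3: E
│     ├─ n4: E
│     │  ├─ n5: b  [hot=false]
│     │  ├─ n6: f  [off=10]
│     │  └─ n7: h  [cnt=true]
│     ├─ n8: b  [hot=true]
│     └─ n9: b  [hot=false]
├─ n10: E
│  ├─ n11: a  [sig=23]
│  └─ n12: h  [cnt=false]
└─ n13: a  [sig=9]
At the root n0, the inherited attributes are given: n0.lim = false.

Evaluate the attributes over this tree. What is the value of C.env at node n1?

22

1. n0.lim = false  [given at root]
2. n1.pre = 12  [12]
3. n1.fin = 7  [7]
4. n2.hot = -7  [terminal]
5. n5.hot = false  [terminal]
6. n6.off = 10  [terminal]
7. n7.cnt = true  [terminal]
8. n4.sig = 1  [f.off - 9]
9. n4.val = 6  [f.off - 4]
10. n4.cnt = 6  [f.off - 4]
11. n8.hot = true  [terminal]
12. n9.hot = false  [terminal]
13. n3.sig = 13  [E₁.cnt + 7]
14. n3.val = -5  [E₁.val + E₁.sig - 12]
15. n3.cnt = 19  [E₁.cnt * -2 + 31]
16. n1.env = 22  [E.val + 27]
17. n11.sig = 23  [terminal]
18. n12.cnt = false  [terminal]
19. n10.sig = 16  [16]
20. n10.val = -4  [a.sig * 3 - 73]
21. n10.cnt = -5  [a.sig - 28]
22. n13.sig = 9  [terminal]
23. n0.hot = true  [not S.lim]
24. n0.mk = 0  [a.sig - 9]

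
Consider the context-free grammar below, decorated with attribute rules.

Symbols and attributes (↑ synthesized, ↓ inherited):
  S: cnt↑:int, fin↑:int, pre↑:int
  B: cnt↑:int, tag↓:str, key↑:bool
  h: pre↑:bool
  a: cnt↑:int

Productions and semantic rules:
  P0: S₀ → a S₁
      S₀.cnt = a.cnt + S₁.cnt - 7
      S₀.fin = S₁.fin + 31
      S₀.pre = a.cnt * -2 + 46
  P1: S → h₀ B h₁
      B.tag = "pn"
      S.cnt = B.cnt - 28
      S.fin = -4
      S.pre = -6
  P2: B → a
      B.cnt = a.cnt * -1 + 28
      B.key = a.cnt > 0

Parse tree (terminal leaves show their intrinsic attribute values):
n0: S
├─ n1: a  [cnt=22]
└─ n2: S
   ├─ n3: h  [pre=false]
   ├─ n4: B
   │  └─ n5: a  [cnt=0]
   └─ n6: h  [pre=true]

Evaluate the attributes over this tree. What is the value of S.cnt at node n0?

15

1. n1.cnt = 22  [terminal]
2. n3.pre = false  [terminal]
3. n4.tag = "pn"  ["pn"]
4. n5.cnt = 0  [terminal]
5. n4.cnt = 28  [a.cnt * -1 + 28]
6. n4.key = false  [a.cnt > 0]
7. n6.pre = true  [terminal]
8. n2.cnt = 0  [B.cnt - 28]
9. n2.fin = -4  [-4]
10. n2.pre = -6  [-6]
11. n0.cnt = 15  [a.cnt + S₁.cnt - 7]
12. n0.fin = 27  [S₁.fin + 31]
13. n0.pre = 2  [a.cnt * -2 + 46]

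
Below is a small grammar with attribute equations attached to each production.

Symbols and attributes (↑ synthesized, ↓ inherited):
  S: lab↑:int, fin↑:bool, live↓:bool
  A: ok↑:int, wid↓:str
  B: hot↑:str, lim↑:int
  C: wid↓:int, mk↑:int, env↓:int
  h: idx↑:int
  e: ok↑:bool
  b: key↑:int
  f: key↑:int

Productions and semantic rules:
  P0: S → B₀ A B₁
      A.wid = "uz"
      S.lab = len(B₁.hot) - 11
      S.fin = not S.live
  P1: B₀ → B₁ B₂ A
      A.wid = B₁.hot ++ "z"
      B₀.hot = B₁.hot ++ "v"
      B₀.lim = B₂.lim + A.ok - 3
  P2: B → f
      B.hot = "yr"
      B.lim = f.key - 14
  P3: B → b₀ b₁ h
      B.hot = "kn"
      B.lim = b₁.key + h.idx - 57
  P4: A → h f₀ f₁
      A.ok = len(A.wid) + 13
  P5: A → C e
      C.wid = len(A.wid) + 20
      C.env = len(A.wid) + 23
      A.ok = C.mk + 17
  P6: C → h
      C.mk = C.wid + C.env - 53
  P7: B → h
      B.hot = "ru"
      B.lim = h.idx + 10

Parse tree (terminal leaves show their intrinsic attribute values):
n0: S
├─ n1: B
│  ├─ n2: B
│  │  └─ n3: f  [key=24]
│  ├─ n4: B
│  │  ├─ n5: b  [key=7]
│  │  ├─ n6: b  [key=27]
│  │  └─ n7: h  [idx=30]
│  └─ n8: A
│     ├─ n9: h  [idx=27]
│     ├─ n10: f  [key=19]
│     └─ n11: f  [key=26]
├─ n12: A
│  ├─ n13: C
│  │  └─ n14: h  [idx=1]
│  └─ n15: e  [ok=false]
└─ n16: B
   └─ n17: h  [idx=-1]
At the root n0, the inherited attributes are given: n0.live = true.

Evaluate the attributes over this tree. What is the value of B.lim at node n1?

1. n0.live = true  [given at root]
2. n3.key = 24  [terminal]
3. n2.hot = "yr"  ["yr"]
4. n2.lim = 10  [f.key - 14]
5. n5.key = 7  [terminal]
6. n6.key = 27  [terminal]
7. n7.idx = 30  [terminal]
8. n4.hot = "kn"  ["kn"]
9. n4.lim = 0  [b₁.key + h.idx - 57]
10. n8.wid = "yrz"  [B₁.hot ++ "z"]
11. n9.idx = 27  [terminal]
12. n10.key = 19  [terminal]
13. n11.key = 26  [terminal]
14. n8.ok = 16  [len(A.wid) + 13]
15. n1.hot = "yrv"  [B₁.hot ++ "v"]
16. n1.lim = 13  [B₂.lim + A.ok - 3]
17. n12.wid = "uz"  ["uz"]
18. n13.wid = 22  [len(A.wid) + 20]
19. n13.env = 25  [len(A.wid) + 23]
20. n14.idx = 1  [terminal]
21. n13.mk = -6  [C.wid + C.env - 53]
22. n15.ok = false  [terminal]
23. n12.ok = 11  [C.mk + 17]
24. n17.idx = -1  [terminal]
25. n16.hot = "ru"  ["ru"]
26. n16.lim = 9  [h.idx + 10]
27. n0.lab = -9  [len(B₁.hot) - 11]
28. n0.fin = false  [not S.live]

13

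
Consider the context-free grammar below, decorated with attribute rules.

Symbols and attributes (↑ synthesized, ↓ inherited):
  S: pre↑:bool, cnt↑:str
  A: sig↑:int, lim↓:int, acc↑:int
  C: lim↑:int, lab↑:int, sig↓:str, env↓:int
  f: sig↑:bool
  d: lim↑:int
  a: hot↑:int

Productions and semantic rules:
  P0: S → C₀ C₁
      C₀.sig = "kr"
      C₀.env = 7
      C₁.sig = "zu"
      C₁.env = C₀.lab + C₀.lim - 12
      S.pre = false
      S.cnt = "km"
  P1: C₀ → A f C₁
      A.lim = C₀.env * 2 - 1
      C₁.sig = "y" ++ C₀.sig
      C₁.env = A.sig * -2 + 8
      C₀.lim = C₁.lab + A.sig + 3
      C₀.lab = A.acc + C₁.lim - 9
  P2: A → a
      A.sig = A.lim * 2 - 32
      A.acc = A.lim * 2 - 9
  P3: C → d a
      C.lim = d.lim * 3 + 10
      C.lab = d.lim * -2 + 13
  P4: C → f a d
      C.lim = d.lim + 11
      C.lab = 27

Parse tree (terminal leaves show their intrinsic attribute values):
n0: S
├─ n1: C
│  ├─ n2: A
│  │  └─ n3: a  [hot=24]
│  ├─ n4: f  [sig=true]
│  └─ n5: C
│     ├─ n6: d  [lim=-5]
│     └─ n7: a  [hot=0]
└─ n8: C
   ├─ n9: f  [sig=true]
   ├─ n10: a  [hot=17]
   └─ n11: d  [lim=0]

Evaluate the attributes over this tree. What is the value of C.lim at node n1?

20

1. n1.sig = "kr"  ["kr"]
2. n1.env = 7  [7]
3. n2.lim = 13  [C₀.env * 2 - 1]
4. n3.hot = 24  [terminal]
5. n2.sig = -6  [A.lim * 2 - 32]
6. n2.acc = 17  [A.lim * 2 - 9]
7. n4.sig = true  [terminal]
8. n5.sig = "ykr"  ["y" ++ C₀.sig]
9. n5.env = 20  [A.sig * -2 + 8]
10. n6.lim = -5  [terminal]
11. n7.hot = 0  [terminal]
12. n5.lim = -5  [d.lim * 3 + 10]
13. n5.lab = 23  [d.lim * -2 + 13]
14. n1.lim = 20  [C₁.lab + A.sig + 3]
15. n1.lab = 3  [A.acc + C₁.lim - 9]
16. n8.sig = "zu"  ["zu"]
17. n8.env = 11  [C₀.lab + C₀.lim - 12]
18. n9.sig = true  [terminal]
19. n10.hot = 17  [terminal]
20. n11.lim = 0  [terminal]
21. n8.lim = 11  [d.lim + 11]
22. n8.lab = 27  [27]
23. n0.pre = false  [false]
24. n0.cnt = "km"  ["km"]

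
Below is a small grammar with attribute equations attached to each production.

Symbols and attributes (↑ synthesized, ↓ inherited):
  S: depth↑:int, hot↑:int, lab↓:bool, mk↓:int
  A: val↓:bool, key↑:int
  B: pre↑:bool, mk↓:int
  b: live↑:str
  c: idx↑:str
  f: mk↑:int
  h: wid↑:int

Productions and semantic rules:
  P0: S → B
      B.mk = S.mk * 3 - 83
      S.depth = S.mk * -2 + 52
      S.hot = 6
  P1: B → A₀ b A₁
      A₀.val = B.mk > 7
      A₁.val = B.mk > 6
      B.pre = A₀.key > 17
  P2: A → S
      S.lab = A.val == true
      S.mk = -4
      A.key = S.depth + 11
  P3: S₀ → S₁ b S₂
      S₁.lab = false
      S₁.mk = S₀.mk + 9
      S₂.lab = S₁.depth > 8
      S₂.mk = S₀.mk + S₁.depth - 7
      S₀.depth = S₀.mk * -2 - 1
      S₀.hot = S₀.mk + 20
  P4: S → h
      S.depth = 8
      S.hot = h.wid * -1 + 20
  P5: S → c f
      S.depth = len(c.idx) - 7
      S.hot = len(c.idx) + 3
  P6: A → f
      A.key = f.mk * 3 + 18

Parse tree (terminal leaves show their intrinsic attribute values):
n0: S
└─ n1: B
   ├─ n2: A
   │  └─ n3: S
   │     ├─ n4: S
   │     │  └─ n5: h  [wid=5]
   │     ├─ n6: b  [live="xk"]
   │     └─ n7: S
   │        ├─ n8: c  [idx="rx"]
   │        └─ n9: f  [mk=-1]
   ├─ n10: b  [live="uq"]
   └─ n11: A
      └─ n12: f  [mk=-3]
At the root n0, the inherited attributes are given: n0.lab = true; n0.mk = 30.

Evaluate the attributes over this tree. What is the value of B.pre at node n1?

true

1. n0.lab = true  [given at root]
2. n0.mk = 30  [given at root]
3. n1.mk = 7  [S.mk * 3 - 83]
4. n2.val = false  [B.mk > 7]
5. n3.lab = false  [A.val == true]
6. n3.mk = -4  [-4]
7. n4.lab = false  [false]
8. n4.mk = 5  [S₀.mk + 9]
9. n5.wid = 5  [terminal]
10. n4.depth = 8  [8]
11. n4.hot = 15  [h.wid * -1 + 20]
12. n6.live = "xk"  [terminal]
13. n7.lab = false  [S₁.depth > 8]
14. n7.mk = -3  [S₀.mk + S₁.depth - 7]
15. n8.idx = "rx"  [terminal]
16. n9.mk = -1  [terminal]
17. n7.depth = -5  [len(c.idx) - 7]
18. n7.hot = 5  [len(c.idx) + 3]
19. n3.depth = 7  [S₀.mk * -2 - 1]
20. n3.hot = 16  [S₀.mk + 20]
21. n2.key = 18  [S.depth + 11]
22. n10.live = "uq"  [terminal]
23. n11.val = true  [B.mk > 6]
24. n12.mk = -3  [terminal]
25. n11.key = 9  [f.mk * 3 + 18]
26. n1.pre = true  [A₀.key > 17]
27. n0.depth = -8  [S.mk * -2 + 52]
28. n0.hot = 6  [6]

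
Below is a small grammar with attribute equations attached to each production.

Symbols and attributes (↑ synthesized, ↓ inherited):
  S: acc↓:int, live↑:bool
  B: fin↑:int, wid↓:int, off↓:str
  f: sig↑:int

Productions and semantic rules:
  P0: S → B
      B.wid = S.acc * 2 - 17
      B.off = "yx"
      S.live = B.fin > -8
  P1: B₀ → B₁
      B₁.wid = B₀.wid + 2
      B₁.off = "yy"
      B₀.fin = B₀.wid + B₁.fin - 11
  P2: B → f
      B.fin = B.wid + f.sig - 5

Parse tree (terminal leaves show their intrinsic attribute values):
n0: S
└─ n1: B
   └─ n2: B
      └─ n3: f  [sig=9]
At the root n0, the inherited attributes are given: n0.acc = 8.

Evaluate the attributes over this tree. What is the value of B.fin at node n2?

1. n0.acc = 8  [given at root]
2. n1.wid = -1  [S.acc * 2 - 17]
3. n1.off = "yx"  ["yx"]
4. n2.wid = 1  [B₀.wid + 2]
5. n2.off = "yy"  ["yy"]
6. n3.sig = 9  [terminal]
7. n2.fin = 5  [B.wid + f.sig - 5]
8. n1.fin = -7  [B₀.wid + B₁.fin - 11]
9. n0.live = true  [B.fin > -8]

5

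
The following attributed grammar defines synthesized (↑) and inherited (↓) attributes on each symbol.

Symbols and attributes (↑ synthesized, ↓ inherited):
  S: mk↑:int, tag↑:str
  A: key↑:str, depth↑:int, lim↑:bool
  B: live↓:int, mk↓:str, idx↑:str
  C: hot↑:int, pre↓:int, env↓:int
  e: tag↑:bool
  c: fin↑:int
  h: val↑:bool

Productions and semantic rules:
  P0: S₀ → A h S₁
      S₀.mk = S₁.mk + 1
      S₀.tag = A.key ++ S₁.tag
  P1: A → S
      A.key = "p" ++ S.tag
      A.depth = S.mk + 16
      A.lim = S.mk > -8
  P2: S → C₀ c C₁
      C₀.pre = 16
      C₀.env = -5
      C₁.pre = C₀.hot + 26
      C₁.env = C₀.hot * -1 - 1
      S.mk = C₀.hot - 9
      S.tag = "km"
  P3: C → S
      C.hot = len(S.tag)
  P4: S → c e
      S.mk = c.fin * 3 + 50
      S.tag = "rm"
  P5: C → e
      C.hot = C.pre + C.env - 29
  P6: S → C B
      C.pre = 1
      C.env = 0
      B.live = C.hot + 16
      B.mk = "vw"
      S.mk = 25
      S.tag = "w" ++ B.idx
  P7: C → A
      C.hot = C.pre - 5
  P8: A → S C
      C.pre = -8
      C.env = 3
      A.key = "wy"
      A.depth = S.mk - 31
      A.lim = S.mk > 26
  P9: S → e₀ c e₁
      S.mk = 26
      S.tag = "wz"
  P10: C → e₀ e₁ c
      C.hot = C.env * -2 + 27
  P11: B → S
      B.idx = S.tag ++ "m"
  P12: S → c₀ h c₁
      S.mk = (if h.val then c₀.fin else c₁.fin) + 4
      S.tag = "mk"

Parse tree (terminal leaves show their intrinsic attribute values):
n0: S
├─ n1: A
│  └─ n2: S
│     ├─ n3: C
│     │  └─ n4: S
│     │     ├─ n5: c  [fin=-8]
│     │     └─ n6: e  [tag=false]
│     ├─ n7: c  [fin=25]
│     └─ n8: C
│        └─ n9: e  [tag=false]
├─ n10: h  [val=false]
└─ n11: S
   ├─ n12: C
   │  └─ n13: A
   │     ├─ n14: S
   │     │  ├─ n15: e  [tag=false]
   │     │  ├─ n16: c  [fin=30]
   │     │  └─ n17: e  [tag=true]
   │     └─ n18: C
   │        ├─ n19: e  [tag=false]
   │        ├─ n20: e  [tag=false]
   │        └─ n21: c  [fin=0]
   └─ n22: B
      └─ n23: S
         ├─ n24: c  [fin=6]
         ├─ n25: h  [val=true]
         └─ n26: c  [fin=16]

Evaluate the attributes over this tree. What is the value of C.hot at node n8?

-4

1. n3.pre = 16  [16]
2. n3.env = -5  [-5]
3. n5.fin = -8  [terminal]
4. n6.tag = false  [terminal]
5. n4.mk = 26  [c.fin * 3 + 50]
6. n4.tag = "rm"  ["rm"]
7. n3.hot = 2  [len(S.tag)]
8. n7.fin = 25  [terminal]
9. n8.pre = 28  [C₀.hot + 26]
10. n8.env = -3  [C₀.hot * -1 - 1]
11. n9.tag = false  [terminal]
12. n8.hot = -4  [C.pre + C.env - 29]
13. n2.mk = -7  [C₀.hot - 9]
14. n2.tag = "km"  ["km"]
15. n1.key = "pkm"  ["p" ++ S.tag]
16. n1.depth = 9  [S.mk + 16]
17. n1.lim = true  [S.mk > -8]
18. n10.val = false  [terminal]
19. n12.pre = 1  [1]
20. n12.env = 0  [0]
21. n15.tag = false  [terminal]
22. n16.fin = 30  [terminal]
23. n17.tag = true  [terminal]
24. n14.mk = 26  [26]
25. n14.tag = "wz"  ["wz"]
26. n18.pre = -8  [-8]
27. n18.env = 3  [3]
28. n19.tag = false  [terminal]
29. n20.tag = false  [terminal]
30. n21.fin = 0  [terminal]
31. n18.hot = 21  [C.env * -2 + 27]
32. n13.key = "wy"  ["wy"]
33. n13.depth = -5  [S.mk - 31]
34. n13.lim = false  [S.mk > 26]
35. n12.hot = -4  [C.pre - 5]
36. n22.live = 12  [C.hot + 16]
37. n22.mk = "vw"  ["vw"]
38. n24.fin = 6  [terminal]
39. n25.val = true  [terminal]
40. n26.fin = 16  [terminal]
41. n23.mk = 10  [(if h.val then c₀.fin else c₁.fin) + 4]
42. n23.tag = "mk"  ["mk"]
43. n22.idx = "mkm"  [S.tag ++ "m"]
44. n11.mk = 25  [25]
45. n11.tag = "wmkm"  ["w" ++ B.idx]
46. n0.mk = 26  [S₁.mk + 1]
47. n0.tag = "pkmwmkm"  [A.key ++ S₁.tag]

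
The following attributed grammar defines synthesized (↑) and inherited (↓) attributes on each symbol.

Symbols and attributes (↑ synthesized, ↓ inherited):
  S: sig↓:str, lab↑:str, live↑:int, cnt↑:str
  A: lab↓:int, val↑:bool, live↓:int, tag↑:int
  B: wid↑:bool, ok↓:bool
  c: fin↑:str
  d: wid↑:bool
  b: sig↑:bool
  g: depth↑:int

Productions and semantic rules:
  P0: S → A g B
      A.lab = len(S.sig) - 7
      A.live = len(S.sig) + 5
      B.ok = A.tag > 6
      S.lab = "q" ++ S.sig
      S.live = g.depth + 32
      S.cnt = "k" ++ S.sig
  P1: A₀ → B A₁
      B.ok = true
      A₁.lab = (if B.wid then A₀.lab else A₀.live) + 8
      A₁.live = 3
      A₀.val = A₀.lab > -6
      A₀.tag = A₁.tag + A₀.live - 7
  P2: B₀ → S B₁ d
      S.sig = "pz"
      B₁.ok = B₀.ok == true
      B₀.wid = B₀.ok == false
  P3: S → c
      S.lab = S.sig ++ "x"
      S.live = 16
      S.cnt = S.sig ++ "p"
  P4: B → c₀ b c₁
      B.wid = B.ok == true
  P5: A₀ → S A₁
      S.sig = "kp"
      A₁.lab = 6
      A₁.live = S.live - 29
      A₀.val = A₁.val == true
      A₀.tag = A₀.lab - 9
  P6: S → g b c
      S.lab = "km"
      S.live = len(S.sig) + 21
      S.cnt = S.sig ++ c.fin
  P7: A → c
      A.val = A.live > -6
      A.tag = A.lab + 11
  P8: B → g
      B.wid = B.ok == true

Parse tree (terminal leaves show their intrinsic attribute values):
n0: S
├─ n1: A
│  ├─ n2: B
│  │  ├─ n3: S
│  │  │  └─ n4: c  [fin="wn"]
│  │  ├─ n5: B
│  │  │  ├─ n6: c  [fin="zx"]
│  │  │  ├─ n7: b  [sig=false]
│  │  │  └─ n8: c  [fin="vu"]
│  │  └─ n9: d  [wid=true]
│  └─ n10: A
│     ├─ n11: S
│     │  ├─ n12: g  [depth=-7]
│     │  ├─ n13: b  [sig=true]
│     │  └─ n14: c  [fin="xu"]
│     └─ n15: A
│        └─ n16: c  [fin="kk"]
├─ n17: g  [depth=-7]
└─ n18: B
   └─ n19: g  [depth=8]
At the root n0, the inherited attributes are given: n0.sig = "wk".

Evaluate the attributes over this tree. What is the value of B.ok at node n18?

1. n0.sig = "wk"  [given at root]
2. n1.lab = -5  [len(S.sig) - 7]
3. n1.live = 7  [len(S.sig) + 5]
4. n2.ok = true  [true]
5. n3.sig = "pz"  ["pz"]
6. n4.fin = "wn"  [terminal]
7. n3.lab = "pzx"  [S.sig ++ "x"]
8. n3.live = 16  [16]
9. n3.cnt = "pzp"  [S.sig ++ "p"]
10. n5.ok = true  [B₀.ok == true]
11. n6.fin = "zx"  [terminal]
12. n7.sig = false  [terminal]
13. n8.fin = "vu"  [terminal]
14. n5.wid = true  [B.ok == true]
15. n9.wid = true  [terminal]
16. n2.wid = false  [B₀.ok == false]
17. n10.lab = 15  [(if B.wid then A₀.lab else A₀.live) + 8]
18. n10.live = 3  [3]
19. n11.sig = "kp"  ["kp"]
20. n12.depth = -7  [terminal]
21. n13.sig = true  [terminal]
22. n14.fin = "xu"  [terminal]
23. n11.lab = "km"  ["km"]
24. n11.live = 23  [len(S.sig) + 21]
25. n11.cnt = "kpxu"  [S.sig ++ c.fin]
26. n15.lab = 6  [6]
27. n15.live = -6  [S.live - 29]
28. n16.fin = "kk"  [terminal]
29. n15.val = false  [A.live > -6]
30. n15.tag = 17  [A.lab + 11]
31. n10.val = false  [A₁.val == true]
32. n10.tag = 6  [A₀.lab - 9]
33. n1.val = true  [A₀.lab > -6]
34. n1.tag = 6  [A₁.tag + A₀.live - 7]
35. n17.depth = -7  [terminal]
36. n18.ok = false  [A.tag > 6]
37. n19.depth = 8  [terminal]
38. n18.wid = false  [B.ok == true]
39. n0.lab = "qwk"  ["q" ++ S.sig]
40. n0.live = 25  [g.depth + 32]
41. n0.cnt = "kwk"  ["k" ++ S.sig]

false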